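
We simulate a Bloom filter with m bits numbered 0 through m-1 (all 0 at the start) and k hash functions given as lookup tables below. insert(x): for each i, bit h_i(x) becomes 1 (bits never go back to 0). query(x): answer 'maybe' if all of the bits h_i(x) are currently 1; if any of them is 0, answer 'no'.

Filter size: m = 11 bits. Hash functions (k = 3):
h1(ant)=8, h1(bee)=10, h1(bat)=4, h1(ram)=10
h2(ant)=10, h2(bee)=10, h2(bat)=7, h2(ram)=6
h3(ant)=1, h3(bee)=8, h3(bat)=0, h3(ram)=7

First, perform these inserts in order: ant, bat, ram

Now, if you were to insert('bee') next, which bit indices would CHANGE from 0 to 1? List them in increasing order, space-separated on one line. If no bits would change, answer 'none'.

Start: bits=00000000000
After insert 'ant': sets bits 1 8 10 -> bits=01000000101
After insert 'bat': sets bits 0 4 7 -> bits=11001001101
After insert 'ram': sets bits 6 7 10 -> bits=11001011101
insert 'bee' would touch bits 8 10; currently bit8=1, bit10=1
Bits that are 0 among those (would change 0->1): none

Answer: none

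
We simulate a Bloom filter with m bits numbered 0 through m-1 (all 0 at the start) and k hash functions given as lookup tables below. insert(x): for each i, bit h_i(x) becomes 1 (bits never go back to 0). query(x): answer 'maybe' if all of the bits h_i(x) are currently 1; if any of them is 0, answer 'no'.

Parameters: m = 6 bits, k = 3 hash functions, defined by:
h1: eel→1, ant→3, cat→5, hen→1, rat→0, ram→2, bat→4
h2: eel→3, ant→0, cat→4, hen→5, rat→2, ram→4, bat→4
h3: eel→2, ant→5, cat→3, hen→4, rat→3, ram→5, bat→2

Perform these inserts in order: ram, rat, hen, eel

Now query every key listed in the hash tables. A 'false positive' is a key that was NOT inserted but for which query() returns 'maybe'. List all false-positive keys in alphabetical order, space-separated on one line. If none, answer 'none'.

Answer: ant bat cat

Derivation:
Start: bits=000000
After insert 'ram': sets bits 2 4 5 -> bits=001011
After insert 'rat': sets bits 0 2 3 -> bits=101111
After insert 'hen': sets bits 1 4 5 -> bits=111111
After insert 'eel': sets bits 1 2 3 -> bits=111111
Not inserted: ant bat cat — query each against bits=111111:
query ant: checks bit0=1, bit3=1, bit5=1 (all 1) -> maybe => FALSE POSITIVE
query bat: checks bit2=1, bit4=1 (all 1) -> maybe => FALSE POSITIVE
query cat: checks bit3=1, bit4=1, bit5=1 (all 1) -> maybe => FALSE POSITIVE
False positives (alphabetical): ant bat cat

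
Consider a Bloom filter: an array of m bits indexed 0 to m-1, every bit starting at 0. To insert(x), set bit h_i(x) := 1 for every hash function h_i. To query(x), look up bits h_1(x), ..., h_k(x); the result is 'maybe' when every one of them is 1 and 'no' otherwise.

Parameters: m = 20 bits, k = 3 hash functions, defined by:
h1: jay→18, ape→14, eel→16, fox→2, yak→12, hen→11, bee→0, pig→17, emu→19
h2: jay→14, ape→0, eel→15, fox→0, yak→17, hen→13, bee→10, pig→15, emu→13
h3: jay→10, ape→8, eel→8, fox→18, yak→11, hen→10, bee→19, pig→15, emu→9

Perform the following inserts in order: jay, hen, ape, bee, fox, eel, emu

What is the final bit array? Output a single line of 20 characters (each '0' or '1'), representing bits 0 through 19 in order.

Answer: 10100000111101111011

Derivation:
Start: bits=00000000000000000000
After insert 'jay': sets bits 10 14 18 -> bits=00000000001000100010
After insert 'hen': sets bits 10 11 13 -> bits=00000000001101100010
After insert 'ape': sets bits 0 8 14 -> bits=10000000101101100010
After insert 'bee': sets bits 0 10 19 -> bits=10000000101101100011
After insert 'fox': sets bits 0 2 18 -> bits=10100000101101100011
After insert 'eel': sets bits 8 15 16 -> bits=10100000101101111011
After insert 'emu': sets bits 9 13 19 -> bits=10100000111101111011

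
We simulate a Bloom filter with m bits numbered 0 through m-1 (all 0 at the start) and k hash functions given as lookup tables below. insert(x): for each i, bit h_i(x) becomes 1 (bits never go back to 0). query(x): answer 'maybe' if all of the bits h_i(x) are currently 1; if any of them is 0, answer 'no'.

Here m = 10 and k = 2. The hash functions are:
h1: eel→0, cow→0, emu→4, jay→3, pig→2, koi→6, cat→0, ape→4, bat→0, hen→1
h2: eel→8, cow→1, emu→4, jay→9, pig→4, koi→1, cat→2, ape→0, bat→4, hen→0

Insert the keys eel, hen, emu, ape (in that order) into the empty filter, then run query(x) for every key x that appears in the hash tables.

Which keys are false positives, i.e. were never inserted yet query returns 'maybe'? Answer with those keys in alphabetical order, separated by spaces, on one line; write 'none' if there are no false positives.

Start: bits=0000000000
After insert 'eel': sets bits 0 8 -> bits=1000000010
After insert 'hen': sets bits 0 1 -> bits=1100000010
After insert 'emu': sets bits 4 -> bits=1100100010
After insert 'ape': sets bits 0 4 -> bits=1100100010
Not inserted: bat cat cow jay koi pig — query each against bits=1100100010:
query bat: checks bit0=1, bit4=1 (all 1) -> maybe => FALSE POSITIVE
query cat: checks bit0=1, bit2=0 (has a 0) -> no => not a false positive
query cow: checks bit0=1, bit1=1 (all 1) -> maybe => FALSE POSITIVE
query jay: checks bit3=0, bit9=0 (has a 0) -> no => not a false positive
query koi: checks bit1=1, bit6=0 (has a 0) -> no => not a false positive
query pig: checks bit2=0, bit4=1 (has a 0) -> no => not a false positive
False positives (alphabetical): bat cow

Answer: bat cow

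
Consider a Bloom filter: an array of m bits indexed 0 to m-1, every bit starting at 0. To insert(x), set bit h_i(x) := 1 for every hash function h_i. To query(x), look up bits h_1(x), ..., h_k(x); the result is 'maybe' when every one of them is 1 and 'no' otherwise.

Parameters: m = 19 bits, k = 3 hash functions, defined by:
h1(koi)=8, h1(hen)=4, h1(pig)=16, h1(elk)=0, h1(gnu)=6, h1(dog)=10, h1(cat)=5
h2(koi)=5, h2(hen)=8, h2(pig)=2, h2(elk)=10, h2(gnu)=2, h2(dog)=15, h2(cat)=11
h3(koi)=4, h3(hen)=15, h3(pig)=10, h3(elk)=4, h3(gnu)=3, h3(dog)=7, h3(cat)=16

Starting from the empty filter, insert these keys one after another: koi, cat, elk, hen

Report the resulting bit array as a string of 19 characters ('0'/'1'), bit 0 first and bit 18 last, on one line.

Start: bits=0000000000000000000
After insert 'koi': sets bits 4 5 8 -> bits=0000110010000000000
After insert 'cat': sets bits 5 11 16 -> bits=0000110010010000100
After insert 'elk': sets bits 0 4 10 -> bits=1000110010110000100
After insert 'hen': sets bits 4 8 15 -> bits=1000110010110001100

Answer: 1000110010110001100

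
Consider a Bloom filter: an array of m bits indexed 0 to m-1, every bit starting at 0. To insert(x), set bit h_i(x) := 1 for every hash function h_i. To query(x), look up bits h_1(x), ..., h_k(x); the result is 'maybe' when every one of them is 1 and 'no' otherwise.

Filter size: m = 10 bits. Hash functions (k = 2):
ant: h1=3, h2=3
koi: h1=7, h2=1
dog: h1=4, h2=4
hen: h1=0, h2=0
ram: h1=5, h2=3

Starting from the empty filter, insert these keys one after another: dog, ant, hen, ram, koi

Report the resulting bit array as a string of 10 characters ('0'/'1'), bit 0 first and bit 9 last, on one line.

Start: bits=0000000000
After insert 'dog': sets bits 4 -> bits=0000100000
After insert 'ant': sets bits 3 -> bits=0001100000
After insert 'hen': sets bits 0 -> bits=1001100000
After insert 'ram': sets bits 3 5 -> bits=1001110000
After insert 'koi': sets bits 1 7 -> bits=1101110100

Answer: 1101110100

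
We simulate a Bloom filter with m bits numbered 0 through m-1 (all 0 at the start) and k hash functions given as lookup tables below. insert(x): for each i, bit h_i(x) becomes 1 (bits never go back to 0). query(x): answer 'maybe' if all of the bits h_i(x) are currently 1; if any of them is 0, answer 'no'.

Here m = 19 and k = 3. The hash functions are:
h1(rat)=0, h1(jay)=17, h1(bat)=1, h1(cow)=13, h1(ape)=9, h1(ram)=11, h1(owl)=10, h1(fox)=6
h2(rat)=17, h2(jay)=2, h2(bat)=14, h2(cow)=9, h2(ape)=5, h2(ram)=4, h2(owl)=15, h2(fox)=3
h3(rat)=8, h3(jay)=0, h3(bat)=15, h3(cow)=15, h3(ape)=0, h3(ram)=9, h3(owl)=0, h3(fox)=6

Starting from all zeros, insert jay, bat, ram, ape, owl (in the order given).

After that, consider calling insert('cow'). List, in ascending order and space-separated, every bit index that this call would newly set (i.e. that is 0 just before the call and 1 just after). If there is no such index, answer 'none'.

Answer: 13

Derivation:
Start: bits=0000000000000000000
After insert 'jay': sets bits 0 2 17 -> bits=1010000000000000010
After insert 'bat': sets bits 1 14 15 -> bits=1110000000000011010
After insert 'ram': sets bits 4 9 11 -> bits=1110100001010011010
After insert 'ape': sets bits 0 5 9 -> bits=1110110001010011010
After insert 'owl': sets bits 0 10 15 -> bits=1110110001110011010
insert 'cow' would touch bits 9 13 15; currently bit9=1, bit13=0, bit15=1
Bits that are 0 among those (would change 0->1): 13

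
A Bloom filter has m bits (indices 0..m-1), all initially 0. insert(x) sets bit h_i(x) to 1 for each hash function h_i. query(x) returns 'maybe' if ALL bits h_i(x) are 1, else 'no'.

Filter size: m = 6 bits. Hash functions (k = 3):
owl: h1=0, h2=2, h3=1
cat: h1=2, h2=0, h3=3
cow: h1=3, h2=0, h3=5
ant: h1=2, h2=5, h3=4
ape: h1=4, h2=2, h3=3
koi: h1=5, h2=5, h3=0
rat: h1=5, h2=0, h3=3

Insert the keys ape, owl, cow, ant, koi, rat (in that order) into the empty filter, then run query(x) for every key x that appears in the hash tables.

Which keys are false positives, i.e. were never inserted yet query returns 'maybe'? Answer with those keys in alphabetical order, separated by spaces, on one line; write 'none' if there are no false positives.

Answer: cat

Derivation:
Start: bits=000000
After insert 'ape': sets bits 2 3 4 -> bits=001110
After insert 'owl': sets bits 0 1 2 -> bits=111110
After insert 'cow': sets bits 0 3 5 -> bits=111111
After insert 'ant': sets bits 2 4 5 -> bits=111111
After insert 'koi': sets bits 0 5 -> bits=111111
After insert 'rat': sets bits 0 3 5 -> bits=111111
Not inserted: cat — query each against bits=111111:
query cat: checks bit0=1, bit2=1, bit3=1 (all 1) -> maybe => FALSE POSITIVE
False positives (alphabetical): cat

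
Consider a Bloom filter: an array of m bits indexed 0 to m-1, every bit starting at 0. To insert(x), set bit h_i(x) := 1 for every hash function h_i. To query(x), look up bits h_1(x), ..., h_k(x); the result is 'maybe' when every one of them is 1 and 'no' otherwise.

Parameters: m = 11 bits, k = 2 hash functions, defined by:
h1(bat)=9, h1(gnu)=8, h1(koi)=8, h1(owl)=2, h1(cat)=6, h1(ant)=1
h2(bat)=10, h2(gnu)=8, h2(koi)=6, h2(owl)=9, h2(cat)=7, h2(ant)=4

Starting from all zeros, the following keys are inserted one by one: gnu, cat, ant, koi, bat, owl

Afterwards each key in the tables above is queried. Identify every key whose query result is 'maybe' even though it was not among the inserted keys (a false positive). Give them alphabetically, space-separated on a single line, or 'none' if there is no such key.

Start: bits=00000000000
After insert 'gnu': sets bits 8 -> bits=00000000100
After insert 'cat': sets bits 6 7 -> bits=00000011100
After insert 'ant': sets bits 1 4 -> bits=01001011100
After insert 'koi': sets bits 6 8 -> bits=01001011100
After insert 'bat': sets bits 9 10 -> bits=01001011111
After insert 'owl': sets bits 2 9 -> bits=01101011111
Not inserted: (none) — query each against bits=01101011111:
False positives (alphabetical): none

Answer: none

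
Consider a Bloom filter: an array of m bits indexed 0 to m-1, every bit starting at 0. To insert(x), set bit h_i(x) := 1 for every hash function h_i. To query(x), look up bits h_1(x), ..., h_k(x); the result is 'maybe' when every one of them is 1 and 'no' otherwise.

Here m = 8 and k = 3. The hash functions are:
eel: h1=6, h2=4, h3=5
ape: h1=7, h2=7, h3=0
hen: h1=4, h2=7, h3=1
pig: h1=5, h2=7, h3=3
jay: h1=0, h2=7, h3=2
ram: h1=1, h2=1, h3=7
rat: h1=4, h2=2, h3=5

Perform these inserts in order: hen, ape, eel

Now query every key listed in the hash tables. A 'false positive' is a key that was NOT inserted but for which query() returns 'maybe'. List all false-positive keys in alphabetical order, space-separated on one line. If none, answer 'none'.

Start: bits=00000000
After insert 'hen': sets bits 1 4 7 -> bits=01001001
After insert 'ape': sets bits 0 7 -> bits=11001001
After insert 'eel': sets bits 4 5 6 -> bits=11001111
Not inserted: jay pig ram rat — query each against bits=11001111:
query jay: checks bit0=1, bit2=0, bit7=1 (has a 0) -> no => not a false positive
query pig: checks bit3=0, bit5=1, bit7=1 (has a 0) -> no => not a false positive
query ram: checks bit1=1, bit7=1 (all 1) -> maybe => FALSE POSITIVE
query rat: checks bit2=0, bit4=1, bit5=1 (has a 0) -> no => not a false positive
False positives (alphabetical): ram

Answer: ram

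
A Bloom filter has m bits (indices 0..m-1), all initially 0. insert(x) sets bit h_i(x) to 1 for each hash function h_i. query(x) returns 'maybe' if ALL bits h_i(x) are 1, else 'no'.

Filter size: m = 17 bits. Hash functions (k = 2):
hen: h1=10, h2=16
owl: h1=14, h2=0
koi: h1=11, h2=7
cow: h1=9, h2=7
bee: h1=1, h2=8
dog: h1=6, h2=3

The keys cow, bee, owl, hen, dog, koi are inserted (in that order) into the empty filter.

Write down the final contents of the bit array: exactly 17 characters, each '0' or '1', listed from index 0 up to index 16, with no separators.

Start: bits=00000000000000000
After insert 'cow': sets bits 7 9 -> bits=00000001010000000
After insert 'bee': sets bits 1 8 -> bits=01000001110000000
After insert 'owl': sets bits 0 14 -> bits=11000001110000100
After insert 'hen': sets bits 10 16 -> bits=11000001111000101
After insert 'dog': sets bits 3 6 -> bits=11010011111000101
After insert 'koi': sets bits 7 11 -> bits=11010011111100101

Answer: 11010011111100101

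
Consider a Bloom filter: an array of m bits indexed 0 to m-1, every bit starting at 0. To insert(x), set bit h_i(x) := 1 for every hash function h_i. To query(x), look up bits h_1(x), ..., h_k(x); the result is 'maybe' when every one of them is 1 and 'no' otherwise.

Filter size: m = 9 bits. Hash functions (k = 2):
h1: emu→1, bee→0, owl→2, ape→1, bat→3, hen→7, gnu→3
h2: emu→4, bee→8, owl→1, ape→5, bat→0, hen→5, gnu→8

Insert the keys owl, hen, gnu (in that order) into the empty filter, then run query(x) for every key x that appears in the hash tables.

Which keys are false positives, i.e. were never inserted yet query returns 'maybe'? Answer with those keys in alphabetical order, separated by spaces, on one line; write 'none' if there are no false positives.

Start: bits=000000000
After insert 'owl': sets bits 1 2 -> bits=011000000
After insert 'hen': sets bits 5 7 -> bits=011001010
After insert 'gnu': sets bits 3 8 -> bits=011101011
Not inserted: ape bat bee emu — query each against bits=011101011:
query ape: checks bit1=1, bit5=1 (all 1) -> maybe => FALSE POSITIVE
query bat: checks bit0=0, bit3=1 (has a 0) -> no => not a false positive
query bee: checks bit0=0, bit8=1 (has a 0) -> no => not a false positive
query emu: checks bit1=1, bit4=0 (has a 0) -> no => not a false positive
False positives (alphabetical): ape

Answer: ape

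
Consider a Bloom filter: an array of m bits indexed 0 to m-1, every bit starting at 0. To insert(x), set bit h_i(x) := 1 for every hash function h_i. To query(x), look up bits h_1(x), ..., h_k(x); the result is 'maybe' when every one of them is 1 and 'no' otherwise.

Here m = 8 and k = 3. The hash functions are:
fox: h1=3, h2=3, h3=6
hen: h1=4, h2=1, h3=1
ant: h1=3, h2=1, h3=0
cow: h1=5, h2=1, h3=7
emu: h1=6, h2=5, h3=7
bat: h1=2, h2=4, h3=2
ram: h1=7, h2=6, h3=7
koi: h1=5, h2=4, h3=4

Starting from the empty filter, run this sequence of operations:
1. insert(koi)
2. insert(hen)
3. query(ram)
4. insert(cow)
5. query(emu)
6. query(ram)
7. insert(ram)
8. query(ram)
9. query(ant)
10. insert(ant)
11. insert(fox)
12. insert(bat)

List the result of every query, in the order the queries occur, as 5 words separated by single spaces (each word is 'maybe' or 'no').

Start: bits=00000000
Op 1: insert koi -> sets bits 4 5 -> bits=00001100
Op 2: insert hen -> sets bits 1 4 -> bits=01001100
Op 3: query ram -> checks bit6=0, bit7=0 (has a 0) -> no
Op 4: insert cow -> sets bits 1 5 7 -> bits=01001101
Op 5: query emu -> checks bit5=1, bit6=0, bit7=1 (has a 0) -> no
Op 6: query ram -> checks bit6=0, bit7=1 (has a 0) -> no
Op 7: insert ram -> sets bits 6 7 -> bits=01001111
Op 8: query ram -> checks bit6=1, bit7=1 (all 1) -> maybe
Op 9: query ant -> checks bit0=0, bit1=1, bit3=0 (has a 0) -> no
Op 10: insert ant -> sets bits 0 1 3 -> bits=11011111
Op 11: insert fox -> sets bits 3 6 -> bits=11011111
Op 12: insert bat -> sets bits 2 4 -> bits=11111111
Query results in order: no no no maybe no

Answer: no no no maybe no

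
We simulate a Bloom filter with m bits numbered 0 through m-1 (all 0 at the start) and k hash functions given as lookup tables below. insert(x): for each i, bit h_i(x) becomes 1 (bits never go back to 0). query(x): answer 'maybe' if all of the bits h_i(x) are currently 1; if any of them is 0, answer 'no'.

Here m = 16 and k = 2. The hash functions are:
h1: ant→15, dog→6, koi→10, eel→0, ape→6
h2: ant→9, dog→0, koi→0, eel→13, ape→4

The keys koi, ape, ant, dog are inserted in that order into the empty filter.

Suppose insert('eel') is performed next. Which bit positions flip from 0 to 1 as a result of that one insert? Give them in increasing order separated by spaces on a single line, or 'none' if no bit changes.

Start: bits=0000000000000000
After insert 'koi': sets bits 0 10 -> bits=1000000000100000
After insert 'ape': sets bits 4 6 -> bits=1000101000100000
After insert 'ant': sets bits 9 15 -> bits=1000101001100001
After insert 'dog': sets bits 0 6 -> bits=1000101001100001
insert 'eel' would touch bits 0 13; currently bit0=1, bit13=0
Bits that are 0 among those (would change 0->1): 13

Answer: 13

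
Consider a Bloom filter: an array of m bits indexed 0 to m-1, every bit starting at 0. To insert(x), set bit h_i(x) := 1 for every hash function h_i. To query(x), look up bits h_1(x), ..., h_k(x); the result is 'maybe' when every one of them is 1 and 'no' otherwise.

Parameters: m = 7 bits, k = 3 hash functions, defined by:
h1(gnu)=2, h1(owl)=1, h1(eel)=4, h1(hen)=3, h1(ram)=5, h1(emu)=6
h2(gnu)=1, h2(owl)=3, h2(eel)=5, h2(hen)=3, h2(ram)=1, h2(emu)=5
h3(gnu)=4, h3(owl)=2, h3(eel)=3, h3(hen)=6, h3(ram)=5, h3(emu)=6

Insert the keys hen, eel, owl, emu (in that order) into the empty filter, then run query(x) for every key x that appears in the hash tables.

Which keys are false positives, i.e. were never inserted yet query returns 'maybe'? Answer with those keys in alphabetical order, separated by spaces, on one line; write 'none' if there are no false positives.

Answer: gnu ram

Derivation:
Start: bits=0000000
After insert 'hen': sets bits 3 6 -> bits=0001001
After insert 'eel': sets bits 3 4 5 -> bits=0001111
After insert 'owl': sets bits 1 2 3 -> bits=0111111
After insert 'emu': sets bits 5 6 -> bits=0111111
Not inserted: gnu ram — query each against bits=0111111:
query gnu: checks bit1=1, bit2=1, bit4=1 (all 1) -> maybe => FALSE POSITIVE
query ram: checks bit1=1, bit5=1 (all 1) -> maybe => FALSE POSITIVE
False positives (alphabetical): gnu ram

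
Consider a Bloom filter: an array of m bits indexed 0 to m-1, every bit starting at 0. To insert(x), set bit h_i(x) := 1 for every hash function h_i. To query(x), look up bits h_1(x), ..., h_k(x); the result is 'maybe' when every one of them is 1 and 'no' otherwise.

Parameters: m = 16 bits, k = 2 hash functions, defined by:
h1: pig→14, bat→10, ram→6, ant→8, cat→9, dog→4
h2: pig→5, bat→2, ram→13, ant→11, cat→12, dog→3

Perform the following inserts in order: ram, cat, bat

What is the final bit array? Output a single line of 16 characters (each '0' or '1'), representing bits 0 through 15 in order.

Start: bits=0000000000000000
After insert 'ram': sets bits 6 13 -> bits=0000001000000100
After insert 'cat': sets bits 9 12 -> bits=0000001001001100
After insert 'bat': sets bits 2 10 -> bits=0010001001101100

Answer: 0010001001101100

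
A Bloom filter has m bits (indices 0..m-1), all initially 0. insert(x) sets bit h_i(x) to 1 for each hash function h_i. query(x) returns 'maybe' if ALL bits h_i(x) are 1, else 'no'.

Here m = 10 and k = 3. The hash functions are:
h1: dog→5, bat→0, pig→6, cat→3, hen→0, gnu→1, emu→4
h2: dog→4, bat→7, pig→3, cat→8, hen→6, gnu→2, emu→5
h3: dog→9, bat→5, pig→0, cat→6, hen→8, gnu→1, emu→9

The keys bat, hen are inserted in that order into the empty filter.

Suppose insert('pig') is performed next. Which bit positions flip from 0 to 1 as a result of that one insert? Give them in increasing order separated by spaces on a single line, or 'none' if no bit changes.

Answer: 3

Derivation:
Start: bits=0000000000
After insert 'bat': sets bits 0 5 7 -> bits=1000010100
After insert 'hen': sets bits 0 6 8 -> bits=1000011110
insert 'pig' would touch bits 0 3 6; currently bit0=1, bit3=0, bit6=1
Bits that are 0 among those (would change 0->1): 3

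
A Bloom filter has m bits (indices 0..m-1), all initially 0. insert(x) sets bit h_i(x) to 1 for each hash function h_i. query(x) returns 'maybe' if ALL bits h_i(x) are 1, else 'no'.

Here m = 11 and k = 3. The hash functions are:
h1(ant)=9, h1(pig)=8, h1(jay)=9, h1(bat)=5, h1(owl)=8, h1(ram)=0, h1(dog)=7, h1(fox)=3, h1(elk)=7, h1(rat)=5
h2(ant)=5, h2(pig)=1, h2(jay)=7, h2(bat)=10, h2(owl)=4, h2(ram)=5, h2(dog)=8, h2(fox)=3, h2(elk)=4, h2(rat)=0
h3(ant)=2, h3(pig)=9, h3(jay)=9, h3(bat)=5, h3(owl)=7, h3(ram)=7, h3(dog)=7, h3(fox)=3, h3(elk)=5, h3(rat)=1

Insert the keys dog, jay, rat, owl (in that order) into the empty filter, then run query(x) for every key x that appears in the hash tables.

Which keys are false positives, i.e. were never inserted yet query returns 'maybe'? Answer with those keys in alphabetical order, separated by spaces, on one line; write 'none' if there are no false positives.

Start: bits=00000000000
After insert 'dog': sets bits 7 8 -> bits=00000001100
After insert 'jay': sets bits 7 9 -> bits=00000001110
After insert 'rat': sets bits 0 1 5 -> bits=11000101110
After insert 'owl': sets bits 4 7 8 -> bits=11001101110
Not inserted: ant bat elk fox pig ram — query each against bits=11001101110:
query ant: checks bit2=0, bit5=1, bit9=1 (has a 0) -> no => not a false positive
query bat: checks bit5=1, bit10=0 (has a 0) -> no => not a false positive
query elk: checks bit4=1, bit5=1, bit7=1 (all 1) -> maybe => FALSE POSITIVE
query fox: checks bit3=0 (has a 0) -> no => not a false positive
query pig: checks bit1=1, bit8=1, bit9=1 (all 1) -> maybe => FALSE POSITIVE
query ram: checks bit0=1, bit5=1, bit7=1 (all 1) -> maybe => FALSE POSITIVE
False positives (alphabetical): elk pig ram

Answer: elk pig ram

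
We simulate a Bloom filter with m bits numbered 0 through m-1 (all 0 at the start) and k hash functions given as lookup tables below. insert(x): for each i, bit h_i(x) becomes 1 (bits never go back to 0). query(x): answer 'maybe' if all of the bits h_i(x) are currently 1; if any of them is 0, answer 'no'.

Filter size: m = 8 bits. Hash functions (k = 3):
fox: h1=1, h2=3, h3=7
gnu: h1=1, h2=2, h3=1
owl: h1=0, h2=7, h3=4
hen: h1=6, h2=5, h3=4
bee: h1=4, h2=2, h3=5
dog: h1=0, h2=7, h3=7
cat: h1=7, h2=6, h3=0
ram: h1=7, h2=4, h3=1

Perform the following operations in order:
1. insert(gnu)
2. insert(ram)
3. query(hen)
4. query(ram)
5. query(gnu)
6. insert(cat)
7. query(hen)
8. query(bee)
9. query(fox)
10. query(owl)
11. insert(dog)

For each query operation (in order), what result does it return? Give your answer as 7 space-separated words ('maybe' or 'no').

Answer: no maybe maybe no no no maybe

Derivation:
Start: bits=00000000
Op 1: insert gnu -> sets bits 1 2 -> bits=01100000
Op 2: insert ram -> sets bits 1 4 7 -> bits=01101001
Op 3: query hen -> checks bit4=1, bit5=0, bit6=0 (has a 0) -> no
Op 4: query ram -> checks bit1=1, bit4=1, bit7=1 (all 1) -> maybe
Op 5: query gnu -> checks bit1=1, bit2=1 (all 1) -> maybe
Op 6: insert cat -> sets bits 0 6 7 -> bits=11101011
Op 7: query hen -> checks bit4=1, bit5=0, bit6=1 (has a 0) -> no
Op 8: query bee -> checks bit2=1, bit4=1, bit5=0 (has a 0) -> no
Op 9: query fox -> checks bit1=1, bit3=0, bit7=1 (has a 0) -> no
Op 10: query owl -> checks bit0=1, bit4=1, bit7=1 (all 1) -> maybe
Op 11: insert dog -> sets bits 0 7 -> bits=11101011
Query results in order: no maybe maybe no no no maybe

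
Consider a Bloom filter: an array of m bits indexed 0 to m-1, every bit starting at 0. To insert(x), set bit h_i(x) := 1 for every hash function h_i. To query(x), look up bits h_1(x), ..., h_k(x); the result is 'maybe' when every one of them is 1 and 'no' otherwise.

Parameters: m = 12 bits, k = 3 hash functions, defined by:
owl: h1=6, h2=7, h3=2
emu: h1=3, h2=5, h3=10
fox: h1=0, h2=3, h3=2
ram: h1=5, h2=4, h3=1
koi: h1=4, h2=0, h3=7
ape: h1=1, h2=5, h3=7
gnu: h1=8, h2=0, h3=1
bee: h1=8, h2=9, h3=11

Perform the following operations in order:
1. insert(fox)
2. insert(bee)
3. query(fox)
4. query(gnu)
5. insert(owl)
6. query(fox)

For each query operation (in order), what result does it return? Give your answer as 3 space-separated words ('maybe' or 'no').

Start: bits=000000000000
Op 1: insert fox -> sets bits 0 2 3 -> bits=101100000000
Op 2: insert bee -> sets bits 8 9 11 -> bits=101100001101
Op 3: query fox -> checks bit0=1, bit2=1, bit3=1 (all 1) -> maybe
Op 4: query gnu -> checks bit0=1, bit1=0, bit8=1 (has a 0) -> no
Op 5: insert owl -> sets bits 2 6 7 -> bits=101100111101
Op 6: query fox -> checks bit0=1, bit2=1, bit3=1 (all 1) -> maybe
Query results in order: maybe no maybe

Answer: maybe no maybe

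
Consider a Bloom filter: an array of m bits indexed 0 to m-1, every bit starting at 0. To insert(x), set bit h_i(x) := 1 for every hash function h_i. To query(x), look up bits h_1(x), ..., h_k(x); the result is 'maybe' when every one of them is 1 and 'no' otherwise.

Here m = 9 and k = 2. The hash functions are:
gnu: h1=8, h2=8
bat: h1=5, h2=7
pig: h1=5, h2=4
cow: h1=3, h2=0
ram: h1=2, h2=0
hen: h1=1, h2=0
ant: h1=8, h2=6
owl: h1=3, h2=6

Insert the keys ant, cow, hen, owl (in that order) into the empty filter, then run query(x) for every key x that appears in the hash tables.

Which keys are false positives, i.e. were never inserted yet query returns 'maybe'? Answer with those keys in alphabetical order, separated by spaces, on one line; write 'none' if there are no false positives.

Start: bits=000000000
After insert 'ant': sets bits 6 8 -> bits=000000101
After insert 'cow': sets bits 0 3 -> bits=100100101
After insert 'hen': sets bits 0 1 -> bits=110100101
After insert 'owl': sets bits 3 6 -> bits=110100101
Not inserted: bat gnu pig ram — query each against bits=110100101:
query bat: checks bit5=0, bit7=0 (has a 0) -> no => not a false positive
query gnu: checks bit8=1 (all 1) -> maybe => FALSE POSITIVE
query pig: checks bit4=0, bit5=0 (has a 0) -> no => not a false positive
query ram: checks bit0=1, bit2=0 (has a 0) -> no => not a false positive
False positives (alphabetical): gnu

Answer: gnu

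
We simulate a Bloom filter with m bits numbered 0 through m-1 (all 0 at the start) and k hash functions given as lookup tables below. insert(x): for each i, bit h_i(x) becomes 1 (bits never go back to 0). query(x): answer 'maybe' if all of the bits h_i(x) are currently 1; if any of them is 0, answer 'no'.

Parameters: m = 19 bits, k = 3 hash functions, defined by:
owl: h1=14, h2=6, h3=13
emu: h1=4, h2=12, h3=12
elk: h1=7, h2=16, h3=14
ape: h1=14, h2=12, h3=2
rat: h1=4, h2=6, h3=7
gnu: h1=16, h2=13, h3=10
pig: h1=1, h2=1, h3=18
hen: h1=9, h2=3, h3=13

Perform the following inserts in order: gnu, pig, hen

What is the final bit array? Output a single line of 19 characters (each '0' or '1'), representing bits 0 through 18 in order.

Answer: 0101000001100100101

Derivation:
Start: bits=0000000000000000000
After insert 'gnu': sets bits 10 13 16 -> bits=0000000000100100100
After insert 'pig': sets bits 1 18 -> bits=0100000000100100101
After insert 'hen': sets bits 3 9 13 -> bits=0101000001100100101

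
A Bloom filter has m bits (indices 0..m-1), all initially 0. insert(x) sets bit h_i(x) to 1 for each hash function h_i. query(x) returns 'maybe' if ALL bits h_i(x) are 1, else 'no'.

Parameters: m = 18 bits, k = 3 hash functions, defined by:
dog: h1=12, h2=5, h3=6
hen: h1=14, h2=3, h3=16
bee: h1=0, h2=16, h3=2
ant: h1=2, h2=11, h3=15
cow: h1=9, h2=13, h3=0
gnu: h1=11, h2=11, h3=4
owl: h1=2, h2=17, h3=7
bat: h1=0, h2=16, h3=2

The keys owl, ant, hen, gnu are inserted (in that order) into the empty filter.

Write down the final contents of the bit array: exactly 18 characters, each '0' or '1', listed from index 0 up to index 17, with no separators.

Start: bits=000000000000000000
After insert 'owl': sets bits 2 7 17 -> bits=001000010000000001
After insert 'ant': sets bits 2 11 15 -> bits=001000010001000101
After insert 'hen': sets bits 3 14 16 -> bits=001100010001001111
After insert 'gnu': sets bits 4 11 -> bits=001110010001001111

Answer: 001110010001001111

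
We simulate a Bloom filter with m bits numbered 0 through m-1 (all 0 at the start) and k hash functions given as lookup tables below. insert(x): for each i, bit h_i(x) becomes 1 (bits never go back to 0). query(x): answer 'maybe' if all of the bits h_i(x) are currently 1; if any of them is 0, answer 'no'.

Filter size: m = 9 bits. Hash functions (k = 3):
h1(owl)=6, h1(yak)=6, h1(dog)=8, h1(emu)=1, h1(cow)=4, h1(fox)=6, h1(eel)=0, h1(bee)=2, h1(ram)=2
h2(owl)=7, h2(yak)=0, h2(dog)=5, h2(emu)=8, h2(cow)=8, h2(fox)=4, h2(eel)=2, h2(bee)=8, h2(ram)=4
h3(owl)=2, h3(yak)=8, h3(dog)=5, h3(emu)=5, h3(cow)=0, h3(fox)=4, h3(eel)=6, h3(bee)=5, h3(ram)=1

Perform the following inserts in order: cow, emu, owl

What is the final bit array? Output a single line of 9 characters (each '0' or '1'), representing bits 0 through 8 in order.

Answer: 111011111

Derivation:
Start: bits=000000000
After insert 'cow': sets bits 0 4 8 -> bits=100010001
After insert 'emu': sets bits 1 5 8 -> bits=110011001
After insert 'owl': sets bits 2 6 7 -> bits=111011111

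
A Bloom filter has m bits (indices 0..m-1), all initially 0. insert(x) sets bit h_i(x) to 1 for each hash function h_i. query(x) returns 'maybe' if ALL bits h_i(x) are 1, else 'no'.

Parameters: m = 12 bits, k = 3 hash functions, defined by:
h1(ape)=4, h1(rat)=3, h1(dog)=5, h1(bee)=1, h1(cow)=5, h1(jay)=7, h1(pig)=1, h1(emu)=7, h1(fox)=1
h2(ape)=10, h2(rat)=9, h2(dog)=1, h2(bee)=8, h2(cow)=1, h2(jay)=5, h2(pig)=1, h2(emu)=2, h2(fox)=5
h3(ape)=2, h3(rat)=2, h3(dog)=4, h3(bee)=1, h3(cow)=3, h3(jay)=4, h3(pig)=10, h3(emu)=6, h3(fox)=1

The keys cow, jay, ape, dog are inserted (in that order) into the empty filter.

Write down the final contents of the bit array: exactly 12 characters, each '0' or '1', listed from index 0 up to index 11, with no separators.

Answer: 011111010010

Derivation:
Start: bits=000000000000
After insert 'cow': sets bits 1 3 5 -> bits=010101000000
After insert 'jay': sets bits 4 5 7 -> bits=010111010000
After insert 'ape': sets bits 2 4 10 -> bits=011111010010
After insert 'dog': sets bits 1 4 5 -> bits=011111010010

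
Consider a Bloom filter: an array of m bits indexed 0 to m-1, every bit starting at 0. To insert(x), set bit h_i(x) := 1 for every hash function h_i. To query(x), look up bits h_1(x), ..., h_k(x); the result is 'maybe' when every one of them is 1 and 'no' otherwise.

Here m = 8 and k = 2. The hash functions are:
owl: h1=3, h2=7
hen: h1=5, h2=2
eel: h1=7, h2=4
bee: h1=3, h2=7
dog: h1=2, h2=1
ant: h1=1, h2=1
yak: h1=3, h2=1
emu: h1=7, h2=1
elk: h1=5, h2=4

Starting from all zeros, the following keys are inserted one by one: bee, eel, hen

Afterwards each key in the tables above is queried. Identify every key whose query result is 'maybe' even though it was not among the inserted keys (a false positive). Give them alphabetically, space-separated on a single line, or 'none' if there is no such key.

Start: bits=00000000
After insert 'bee': sets bits 3 7 -> bits=00010001
After insert 'eel': sets bits 4 7 -> bits=00011001
After insert 'hen': sets bits 2 5 -> bits=00111101
Not inserted: ant dog elk emu owl yak — query each against bits=00111101:
query ant: checks bit1=0 (has a 0) -> no => not a false positive
query dog: checks bit1=0, bit2=1 (has a 0) -> no => not a false positive
query elk: checks bit4=1, bit5=1 (all 1) -> maybe => FALSE POSITIVE
query emu: checks bit1=0, bit7=1 (has a 0) -> no => not a false positive
query owl: checks bit3=1, bit7=1 (all 1) -> maybe => FALSE POSITIVE
query yak: checks bit1=0, bit3=1 (has a 0) -> no => not a false positive
False positives (alphabetical): elk owl

Answer: elk owl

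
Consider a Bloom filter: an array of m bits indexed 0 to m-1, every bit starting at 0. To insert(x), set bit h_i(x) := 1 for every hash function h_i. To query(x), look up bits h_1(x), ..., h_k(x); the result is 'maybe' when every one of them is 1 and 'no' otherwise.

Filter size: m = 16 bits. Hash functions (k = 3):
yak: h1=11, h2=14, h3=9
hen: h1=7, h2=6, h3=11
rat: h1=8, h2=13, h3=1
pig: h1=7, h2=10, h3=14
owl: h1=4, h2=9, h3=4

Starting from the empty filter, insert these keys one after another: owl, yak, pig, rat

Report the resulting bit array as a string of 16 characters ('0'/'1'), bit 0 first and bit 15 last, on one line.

Answer: 0100100111110110

Derivation:
Start: bits=0000000000000000
After insert 'owl': sets bits 4 9 -> bits=0000100001000000
After insert 'yak': sets bits 9 11 14 -> bits=0000100001010010
After insert 'pig': sets bits 7 10 14 -> bits=0000100101110010
After insert 'rat': sets bits 1 8 13 -> bits=0100100111110110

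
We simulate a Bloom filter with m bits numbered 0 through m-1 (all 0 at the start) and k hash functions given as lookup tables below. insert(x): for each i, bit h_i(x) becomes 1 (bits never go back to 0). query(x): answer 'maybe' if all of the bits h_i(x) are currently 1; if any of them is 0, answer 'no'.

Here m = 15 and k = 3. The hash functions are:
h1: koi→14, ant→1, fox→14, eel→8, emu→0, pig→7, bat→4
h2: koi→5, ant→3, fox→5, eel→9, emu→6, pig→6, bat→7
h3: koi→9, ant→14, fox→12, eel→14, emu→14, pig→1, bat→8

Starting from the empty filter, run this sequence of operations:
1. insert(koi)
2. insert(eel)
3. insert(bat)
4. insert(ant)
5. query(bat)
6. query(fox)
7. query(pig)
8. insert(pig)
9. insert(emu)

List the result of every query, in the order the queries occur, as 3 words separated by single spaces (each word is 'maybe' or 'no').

Start: bits=000000000000000
Op 1: insert koi -> sets bits 5 9 14 -> bits=000001000100001
Op 2: insert eel -> sets bits 8 9 14 -> bits=000001001100001
Op 3: insert bat -> sets bits 4 7 8 -> bits=000011011100001
Op 4: insert ant -> sets bits 1 3 14 -> bits=010111011100001
Op 5: query bat -> checks bit4=1, bit7=1, bit8=1 (all 1) -> maybe
Op 6: query fox -> checks bit5=1, bit12=0, bit14=1 (has a 0) -> no
Op 7: query pig -> checks bit1=1, bit6=0, bit7=1 (has a 0) -> no
Op 8: insert pig -> sets bits 1 6 7 -> bits=010111111100001
Op 9: insert emu -> sets bits 0 6 14 -> bits=110111111100001
Query results in order: maybe no no

Answer: maybe no no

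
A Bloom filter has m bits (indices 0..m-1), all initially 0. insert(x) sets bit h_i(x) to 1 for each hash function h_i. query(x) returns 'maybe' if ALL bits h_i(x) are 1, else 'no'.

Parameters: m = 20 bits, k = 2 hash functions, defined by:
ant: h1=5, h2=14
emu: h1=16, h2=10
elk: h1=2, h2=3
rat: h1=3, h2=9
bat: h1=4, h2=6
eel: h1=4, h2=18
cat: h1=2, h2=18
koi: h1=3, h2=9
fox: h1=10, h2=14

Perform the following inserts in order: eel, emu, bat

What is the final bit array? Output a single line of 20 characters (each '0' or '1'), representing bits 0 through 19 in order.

Answer: 00001010001000001010

Derivation:
Start: bits=00000000000000000000
After insert 'eel': sets bits 4 18 -> bits=00001000000000000010
After insert 'emu': sets bits 10 16 -> bits=00001000001000001010
After insert 'bat': sets bits 4 6 -> bits=00001010001000001010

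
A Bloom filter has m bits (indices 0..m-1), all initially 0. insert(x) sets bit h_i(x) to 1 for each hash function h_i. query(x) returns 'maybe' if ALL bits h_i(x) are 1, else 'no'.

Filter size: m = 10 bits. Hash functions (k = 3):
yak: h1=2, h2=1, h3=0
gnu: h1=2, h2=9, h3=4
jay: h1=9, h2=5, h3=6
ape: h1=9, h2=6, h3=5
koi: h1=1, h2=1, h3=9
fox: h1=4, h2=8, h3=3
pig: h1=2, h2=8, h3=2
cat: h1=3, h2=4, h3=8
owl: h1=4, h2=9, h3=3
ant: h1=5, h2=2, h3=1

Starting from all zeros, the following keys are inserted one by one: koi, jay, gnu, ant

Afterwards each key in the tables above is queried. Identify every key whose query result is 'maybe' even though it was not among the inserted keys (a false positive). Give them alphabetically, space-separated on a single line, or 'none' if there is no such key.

Answer: ape

Derivation:
Start: bits=0000000000
After insert 'koi': sets bits 1 9 -> bits=0100000001
After insert 'jay': sets bits 5 6 9 -> bits=0100011001
After insert 'gnu': sets bits 2 4 9 -> bits=0110111001
After insert 'ant': sets bits 1 2 5 -> bits=0110111001
Not inserted: ape cat fox owl pig yak — query each against bits=0110111001:
query ape: checks bit5=1, bit6=1, bit9=1 (all 1) -> maybe => FALSE POSITIVE
query cat: checks bit3=0, bit4=1, bit8=0 (has a 0) -> no => not a false positive
query fox: checks bit3=0, bit4=1, bit8=0 (has a 0) -> no => not a false positive
query owl: checks bit3=0, bit4=1, bit9=1 (has a 0) -> no => not a false positive
query pig: checks bit2=1, bit8=0 (has a 0) -> no => not a false positive
query yak: checks bit0=0, bit1=1, bit2=1 (has a 0) -> no => not a false positive
False positives (alphabetical): ape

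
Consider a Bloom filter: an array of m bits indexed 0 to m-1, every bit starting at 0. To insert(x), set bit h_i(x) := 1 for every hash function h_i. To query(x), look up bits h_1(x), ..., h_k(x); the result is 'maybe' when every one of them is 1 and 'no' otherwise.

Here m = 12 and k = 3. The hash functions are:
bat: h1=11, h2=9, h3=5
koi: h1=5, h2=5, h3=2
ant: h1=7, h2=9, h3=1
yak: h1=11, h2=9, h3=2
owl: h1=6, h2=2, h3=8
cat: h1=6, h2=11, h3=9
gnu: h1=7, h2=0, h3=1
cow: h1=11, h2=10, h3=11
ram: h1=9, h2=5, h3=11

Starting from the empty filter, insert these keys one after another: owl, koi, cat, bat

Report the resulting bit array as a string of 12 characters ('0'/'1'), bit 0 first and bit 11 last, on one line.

Start: bits=000000000000
After insert 'owl': sets bits 2 6 8 -> bits=001000101000
After insert 'koi': sets bits 2 5 -> bits=001001101000
After insert 'cat': sets bits 6 9 11 -> bits=001001101101
After insert 'bat': sets bits 5 9 11 -> bits=001001101101

Answer: 001001101101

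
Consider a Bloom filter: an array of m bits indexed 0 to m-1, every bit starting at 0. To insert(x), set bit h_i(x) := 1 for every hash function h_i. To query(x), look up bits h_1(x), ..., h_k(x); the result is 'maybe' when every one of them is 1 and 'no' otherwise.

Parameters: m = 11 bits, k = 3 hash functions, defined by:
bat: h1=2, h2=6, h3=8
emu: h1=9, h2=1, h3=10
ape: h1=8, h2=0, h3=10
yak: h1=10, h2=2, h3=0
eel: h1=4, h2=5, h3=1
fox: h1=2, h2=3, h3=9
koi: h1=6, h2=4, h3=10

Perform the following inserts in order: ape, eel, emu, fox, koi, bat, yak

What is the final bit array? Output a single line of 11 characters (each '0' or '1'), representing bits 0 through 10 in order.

Start: bits=00000000000
After insert 'ape': sets bits 0 8 10 -> bits=10000000101
After insert 'eel': sets bits 1 4 5 -> bits=11001100101
After insert 'emu': sets bits 1 9 10 -> bits=11001100111
After insert 'fox': sets bits 2 3 9 -> bits=11111100111
After insert 'koi': sets bits 4 6 10 -> bits=11111110111
After insert 'bat': sets bits 2 6 8 -> bits=11111110111
After insert 'yak': sets bits 0 2 10 -> bits=11111110111

Answer: 11111110111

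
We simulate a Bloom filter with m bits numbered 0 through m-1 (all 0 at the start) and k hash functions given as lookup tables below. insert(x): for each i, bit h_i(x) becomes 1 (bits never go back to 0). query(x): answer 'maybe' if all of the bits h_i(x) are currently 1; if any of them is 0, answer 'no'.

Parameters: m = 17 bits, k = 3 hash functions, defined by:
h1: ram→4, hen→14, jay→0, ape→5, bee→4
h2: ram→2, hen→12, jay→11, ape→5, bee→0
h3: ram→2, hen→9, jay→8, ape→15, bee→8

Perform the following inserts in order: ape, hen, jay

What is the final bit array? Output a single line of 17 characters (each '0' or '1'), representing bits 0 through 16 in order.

Start: bits=00000000000000000
After insert 'ape': sets bits 5 15 -> bits=00000100000000010
After insert 'hen': sets bits 9 12 14 -> bits=00000100010010110
After insert 'jay': sets bits 0 8 11 -> bits=10000100110110110

Answer: 10000100110110110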